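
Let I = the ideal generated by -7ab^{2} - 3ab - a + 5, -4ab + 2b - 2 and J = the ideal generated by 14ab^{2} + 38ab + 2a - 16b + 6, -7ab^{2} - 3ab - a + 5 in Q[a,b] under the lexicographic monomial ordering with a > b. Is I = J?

Two ideals are equal iff their reduced Gröbner bases coincide (the reduced basis is unique for a fixed ordering).
Buchberger on the first generating set:
f_1 = -7ab^{2} - 3ab - a + 5, LT = ab^{2}.
f_2 = -4ab + 2b - 2, LT = ab.

S(f_1,f_2): lcm = ab^{2}. S = \tfrac{3}{7}ab + \tfrac{1}{7}a + \tfrac{1}{2}b^{2} - \tfrac{1}{2}b - \tfrac{5}{7}.
  leading term ab: subtract (-\tfrac{3}{28})·f_2 from \tfrac{3}{7}ab + \tfrac{1}{7}a + \tfrac{1}{2}b^{2} - \tfrac{1}{2}b - \tfrac{5}{7} → \tfrac{1}{7}a + \tfrac{1}{2}b^{2} - \tfrac{2}{7}b - \tfrac{13}{14}
  leading term a: no divisor's leading term divides it; move \tfrac{1}{7}a to the remainder.
  leading term b^{2}: no divisor's leading term divides it; move \tfrac{1}{2}b^{2} to the remainder.
  leading term b: no divisor's leading term divides it; move -\tfrac{2}{7}b to the remainder.
  leading term 1: no divisor's leading term divides it; move -\tfrac{13}{14} to the remainder.
  remainder \tfrac{1}{7}a + \tfrac{1}{2}b^{2} - \tfrac{2}{7}b - \tfrac{13}{14} ≠ 0; add g_3 = \tfrac{1}{7}a + \tfrac{1}{2}b^{2} - \tfrac{2}{7}b - \tfrac{13}{14} to the basis.

S(f_1,g_3): lcm = ab^{2}. S = \tfrac{3}{7}ab + \tfrac{1}{7}a - \tfrac{7}{2}b^{4} + 2b^{3} + \tfrac{13}{2}b^{2} - \tfrac{5}{7}.
  leading term ab: subtract (-\tfrac{3}{28})·f_2 from \tfrac{3}{7}ab + \tfrac{1}{7}a - \tfrac{7}{2}b^{4} + 2b^{3} + \tfrac{13}{2}b^{2} - \tfrac{5}{7} → \tfrac{1}{7}a - \tfrac{7}{2}b^{4} + 2b^{3} + \tfrac{13}{2}b^{2} + \tfrac{3}{14}b - \tfrac{13}{14}
  leading term a: subtract (1)·g_3 from \tfrac{1}{7}a - \tfrac{7}{2}b^{4} + 2b^{3} + \tfrac{13}{2}b^{2} + \tfrac{3}{14}b - \tfrac{13}{14} → -\tfrac{7}{2}b^{4} + 2b^{3} + 6b^{2} + \tfrac{1}{2}b
  leading term b^{4}: no divisor's leading term divides it; move -\tfrac{7}{2}b^{4} to the remainder.
  leading term b^{3}: no divisor's leading term divides it; move 2b^{3} to the remainder.
  leading term b^{2}: no divisor's leading term divides it; move 6b^{2} to the remainder.
  leading term b: no divisor's leading term divides it; move \tfrac{1}{2}b to the remainder.
  remainder -\tfrac{7}{2}b^{4} + 2b^{3} + 6b^{2} + \tfrac{1}{2}b ≠ 0; add g_4 = -\tfrac{7}{2}b^{4} + 2b^{3} + 6b^{2} + \tfrac{1}{2}b to the basis.

S(f_2,g_3): lcm = ab. S = -\tfrac{7}{2}b^{3} + 2b^{2} + 6b + \tfrac{1}{2}.
  leading term b^{3}: no divisor's leading term divides it; move -\tfrac{7}{2}b^{3} to the remainder.
  leading term b^{2}: no divisor's leading term divides it; move 2b^{2} to the remainder.
  leading term b: no divisor's leading term divides it; move 6b to the remainder.
  leading term 1: no divisor's leading term divides it; move \tfrac{1}{2} to the remainder.
  remainder -\tfrac{7}{2}b^{3} + 2b^{2} + 6b + \tfrac{1}{2} ≠ 0; add g_5 = -\tfrac{7}{2}b^{3} + 2b^{2} + 6b + \tfrac{1}{2} to the basis.

The other S-polynomials (S(f_1,g_4), S(f_2,g_4), S(g_3,g_4), S(f_1,g_5), S(f_2,g_5), S(g_3,g_5), S(g_4,g_5)) all reduce to 0 modulo the current basis, so we have a Gröbner basis.
Inter-reduce: drop elements whose leading term is divisible by another's, tail-reduce, and make monic.
Reduced Gröbner basis: {a + \tfrac{7}{2}b^{2} - 2b - \tfrac{13}{2}, b^{3} - \tfrac{4}{7}b^{2} - \tfrac{12}{7}b - \tfrac{1}{7}}.

Buchberger on the second generating set:
h_1 = 14ab^{2} + 38ab + 2a - 16b + 6, LT = ab^{2}.
h_2 = -7ab^{2} - 3ab - a + 5, LT = ab^{2}.

S(h_1,h_2): lcm = ab^{2}. S = \tfrac{16}{7}ab - \tfrac{8}{7}b + \tfrac{8}{7}.
  leading term ab: no divisor's leading term divides it; move \tfrac{16}{7}ab to the remainder.
  leading term b: no divisor's leading term divides it; move -\tfrac{8}{7}b to the remainder.
  leading term 1: no divisor's leading term divides it; move \tfrac{8}{7} to the remainder.
  remainder \tfrac{16}{7}ab - \tfrac{8}{7}b + \tfrac{8}{7} ≠ 0; add k_3 = \tfrac{16}{7}ab - \tfrac{8}{7}b + \tfrac{8}{7} to the basis.

S(h_1,k_3): lcm = ab^{2}. S = \tfrac{19}{7}ab + \tfrac{1}{7}a + \tfrac{1}{2}b^{2} - \tfrac{23}{14}b + \tfrac{3}{7}.
  leading term ab: subtract (\tfrac{19}{16})·k_3 from \tfrac{19}{7}ab + \tfrac{1}{7}a + \tfrac{1}{2}b^{2} - \tfrac{23}{14}b + \tfrac{3}{7} → \tfrac{1}{7}a + \tfrac{1}{2}b^{2} - \tfrac{2}{7}b - \tfrac{13}{14}
  leading term a: no divisor's leading term divides it; move \tfrac{1}{7}a to the remainder.
  leading term b^{2}: no divisor's leading term divides it; move \tfrac{1}{2}b^{2} to the remainder.
  leading term b: no divisor's leading term divides it; move -\tfrac{2}{7}b to the remainder.
  leading term 1: no divisor's leading term divides it; move -\tfrac{13}{14} to the remainder.
  remainder \tfrac{1}{7}a + \tfrac{1}{2}b^{2} - \tfrac{2}{7}b - \tfrac{13}{14} ≠ 0; add k_4 = \tfrac{1}{7}a + \tfrac{1}{2}b^{2} - \tfrac{2}{7}b - \tfrac{13}{14} to the basis.

S(h_1,k_4): lcm = ab^{2}. S = \tfrac{19}{7}ab + \tfrac{1}{7}a - \tfrac{7}{2}b^{4} + 2b^{3} + \tfrac{13}{2}b^{2} - \tfrac{8}{7}b + \tfrac{3}{7}.
  leading term ab: subtract (\tfrac{19}{16})·k_3 from \tfrac{19}{7}ab + \tfrac{1}{7}a - \tfrac{7}{2}b^{4} + 2b^{3} + \tfrac{13}{2}b^{2} - \tfrac{8}{7}b + \tfrac{3}{7} → \tfrac{1}{7}a - \tfrac{7}{2}b^{4} + 2b^{3} + \tfrac{13}{2}b^{2} + \tfrac{3}{14}b - \tfrac{13}{14}
  leading term a: subtract (1)·k_4 from \tfrac{1}{7}a - \tfrac{7}{2}b^{4} + 2b^{3} + \tfrac{13}{2}b^{2} + \tfrac{3}{14}b - \tfrac{13}{14} → -\tfrac{7}{2}b^{4} + 2b^{3} + 6b^{2} + \tfrac{1}{2}b
  leading term b^{4}: no divisor's leading term divides it; move -\tfrac{7}{2}b^{4} to the remainder.
  leading term b^{3}: no divisor's leading term divides it; move 2b^{3} to the remainder.
  leading term b^{2}: no divisor's leading term divides it; move 6b^{2} to the remainder.
  leading term b: no divisor's leading term divides it; move \tfrac{1}{2}b to the remainder.
  remainder -\tfrac{7}{2}b^{4} + 2b^{3} + 6b^{2} + \tfrac{1}{2}b ≠ 0; add k_5 = -\tfrac{7}{2}b^{4} + 2b^{3} + 6b^{2} + \tfrac{1}{2}b to the basis.

S(k_3,k_4): lcm = ab. S = -\tfrac{7}{2}b^{3} + 2b^{2} + 6b + \tfrac{1}{2}.
  leading term b^{3}: no divisor's leading term divides it; move -\tfrac{7}{2}b^{3} to the remainder.
  leading term b^{2}: no divisor's leading term divides it; move 2b^{2} to the remainder.
  leading term b: no divisor's leading term divides it; move 6b to the remainder.
  leading term 1: no divisor's leading term divides it; move \tfrac{1}{2} to the remainder.
  remainder -\tfrac{7}{2}b^{3} + 2b^{2} + 6b + \tfrac{1}{2} ≠ 0; add k_6 = -\tfrac{7}{2}b^{3} + 2b^{2} + 6b + \tfrac{1}{2} to the basis.

The other S-polynomials (S(h_2,k_3), S(h_2,k_4), S(h_1,k_5), S(h_2,k_5), S(k_3,k_5), S(k_4,k_5), S(h_1,k_6), S(h_2,k_6), S(k_3,k_6), S(k_4,k_6), S(k_5,k_6)) all reduce to 0 modulo the current basis, so we have a Gröbner basis.
Inter-reduce: drop elements whose leading term is divisible by another's, tail-reduce, and make monic.
Reduced Gröbner basis: {a + \tfrac{7}{2}b^{2} - 2b - \tfrac{13}{2}, b^{3} - \tfrac{4}{7}b^{2} - \tfrac{12}{7}b - \tfrac{1}{7}}.

The two bases agree; hence the ideals are identical.
The choice of monomial ordering does not affect the verdict — as long as both bases are computed under the same ordering, their equality decides ideal equality.

Yes, the ideals are equal.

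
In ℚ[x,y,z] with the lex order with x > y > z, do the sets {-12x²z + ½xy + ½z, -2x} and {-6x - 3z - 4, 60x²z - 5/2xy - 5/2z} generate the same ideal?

Since reduced Gröbner bases are canonical representatives of ideals under a given ordering, it suffices to compute and compare them.
Buchberger on the first generating set:
f_1 = -12x²z + ½xy + ½z, LT = x²z.
f_2 = -2x, LT = x.

S(f_1,f_2): lcm = x²z. S = -1/24xy - 1/24z.
  reduce S modulo (f_1, f_2):
  remainder -1/24z ≠ 0; add g_3 = -1/24z to the basis.

The other S-polynomials (S(f_1,g_3), S(f_2,g_3)) all reduce to 0 modulo the current basis, so we have a Gröbner basis.
Inter-reduce: drop elements whose leading term is divisible by another's, tail-reduce, and make monic.
Reduced Gröbner basis: {x, z}.

Buchberger on the second generating set:
h_1 = -6x - 3z - 4, LT = x.
h_2 = 60x²z - 5/2xy - 5/2z, LT = x²z.

S(h_1,h_2): lcm = x²z. S = 1/24xy + ½xz² + ⅔xz + 1/24z.
  reduce S modulo (h_1, h_2):
  remainder -1/48yz - 1/36y - ¼z³ - ⅔z² - 29/72z ≠ 0; add k_3 = -1/48yz - 1/36y - ¼z³ - ⅔z² - 29/72z to the basis.

The other S-polynomials (S(h_1,k_3), S(h_2,k_3)) all reduce to 0 modulo the current basis, so we have a Gröbner basis.
Inter-reduce: drop elements whose leading term is divisible by another's, tail-reduce, and make monic.
Reduced Gröbner basis: {x + ½z + ⅔, yz + 4/3y + 12z³ + 32z² + 58/3z}.

The bases are distinct; the ideals are different.

No, the ideals differ.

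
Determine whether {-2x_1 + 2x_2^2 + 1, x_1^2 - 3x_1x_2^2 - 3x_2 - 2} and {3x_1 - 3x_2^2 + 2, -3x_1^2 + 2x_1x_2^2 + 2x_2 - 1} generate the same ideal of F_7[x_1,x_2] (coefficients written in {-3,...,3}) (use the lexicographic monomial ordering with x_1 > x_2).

Two ideals are equal iff their reduced Gröbner bases coincide (the reduced basis is unique for a fixed ordering).
Buchberger on the first generating set:
f_1 = -2x_1 + 2x_2^2 + 1, LT = x_1.
f_2 = x_1^2 - 3x_1x_2^2 - 3x_2 - 2, LT = x_1^2.

S(f_1,f_2): lcm = x_1^2. S = 2x_1x_2^2 + 3x_1 + 3x_2 + 2.
  leading term x_1x_2^2: subtract (-x_2^2)·f_1 from 2x_1x_2^2 + 3x_1 + 3x_2 + 2 → 3x_1 + 2x_2^4 + x_2^2 + 3x_2 + 2
  leading term x_1: subtract (2)·f_1 from 3x_1 + 2x_2^4 + x_2^2 + 3x_2 + 2 → 2x_2^4 - 3x_2^2 + 3x_2
  leading term x_2^4: no divisor's leading term divides it; move 2x_2^4 to the remainder.
  leading term x_2^2: no divisor's leading term divides it; move -3x_2^2 to the remainder.
  leading term x_2: no divisor's leading term divides it; move 3x_2 to the remainder.
  remainder 2x_2^4 - 3x_2^2 + 3x_2 ≠ 0; add g_3 = 2x_2^4 - 3x_2^2 + 3x_2 to the basis.

S(f_1,g_3): leading monomials are coprime, so the S-polynomial reduces to 0 (Buchberger's first criterion).
S(f_2,g_3): leading monomials are coprime, so the S-polynomial reduces to 0 (Buchberger's first criterion).
Every S-polynomial of the final basis reduces to 0, so we have a Gröbner basis.
Inter-reduce: drop elements whose leading term is divisible by another's, tail-reduce, and make monic.
Reduced Gröbner basis: {x_1 - x_2^2 + 3, x_2^4 + 2x_2^2 - 2x_2}.

Buchberger on the second generating set:
h_1 = 3x_1 - 3x_2^2 + 2, LT = x_1.
h_2 = -3x_1^2 + 2x_1x_2^2 + 2x_2 - 1, LT = x_1^2.

S(h_1,h_2): lcm = x_1^2. S = 2x_1x_2^2 + 3x_1 + 3x_2 + 2.
  leading term x_1x_2^2: subtract (3x_2^2)·h_1 from 2x_1x_2^2 + 3x_1 + 3x_2 + 2 → 3x_1 + 2x_2^4 + x_2^2 + 3x_2 + 2
  leading term x_1: subtract (1)·h_1 from 3x_1 + 2x_2^4 + x_2^2 + 3x_2 + 2 → 2x_2^4 - 3x_2^2 + 3x_2
  leading term x_2^4: no divisor's leading term divides it; move 2x_2^4 to the remainder.
  leading term x_2^2: no divisor's leading term divides it; move -3x_2^2 to the remainder.
  leading term x_2: no divisor's leading term divides it; move 3x_2 to the remainder.
  remainder 2x_2^4 - 3x_2^2 + 3x_2 ≠ 0; add k_3 = 2x_2^4 - 3x_2^2 + 3x_2 to the basis.

S(h_1,k_3): leading monomials are coprime, so the S-polynomial reduces to 0 (Buchberger's first criterion).
S(h_2,k_3): leading monomials are coprime, so the S-polynomial reduces to 0 (Buchberger's first criterion).
Every S-polynomial of the final basis reduces to 0, so we have a Gröbner basis.
Inter-reduce: drop elements whose leading term is divisible by another's, tail-reduce, and make monic.
Reduced Gröbner basis: {x_1 - x_2^2 + 3, x_2^4 + 2x_2^2 - 2x_2}.

The two bases agree; hence the ideals are identical.

Yes, the ideals are equal.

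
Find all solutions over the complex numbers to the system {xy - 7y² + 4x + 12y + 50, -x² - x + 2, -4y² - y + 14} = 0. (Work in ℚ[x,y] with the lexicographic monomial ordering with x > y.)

Compute a lex Gröbner basis by Buchberger's algorithm.
f_1 = xy + 4x - 7y² + 12y + 50, LT = xy.
f_2 = -x² - x + 2, LT = x².
f_3 = -4y² - y + 14, LT = y².

S(f_1,f_2): lcm = x²y. S = 4x² - 7xy² + 11xy + 50x + 2y.
  leading term x²: subtract (-4)·f_2 from 4x² - 7xy² + 11xy + 50x + 2y → -7xy² + 11xy + 46x + 2y + 8
  leading term xy²: subtract (-7y)·f_1 from -7xy² + 11xy + 46x + 2y + 8 → 39xy + 46x - 49y³ + 84y² + 352y + 8
  leading term xy: subtract (39)·f_1 from 39xy + 46x - 49y³ + 84y² + 352y + 8 → -110x - 49y³ + 357y² - 116y - 1942
  leading term x: no divisor's leading term divides it; move -110x to the remainder.
  leading term y³: subtract (49/4y)·f_3 from -49y³ + 357y² - 116y - 1942 → 1477/4y² - 575/2y - 1942
  leading term y²: subtract (-1477/16)·f_3 from 1477/4y² - 575/2y - 1942 → -6077/16y - 5197/8
  leading term y: no divisor's leading term divides it; move -6077/16y to the remainder.
  leading term 1: no divisor's leading term divides it; move -5197/8 to the remainder.
  remainder -110x - 6077/16y - 5197/8 ≠ 0; add h_4 = -110x - 6077/16y - 5197/8 to the basis.

S(f_1,f_3): lcm = xy². S = 15/4xy + 7/2x - 7y³ + 12y² + 50y.
  leading term xy: subtract (15/4)·f_1 from 15/4xy + 7/2x - 7y³ + 12y² + 50y → -23/2x - 7y³ + 153/4y² + 5y - 375/2
  leading term x: subtract (23/220)·h_4 from -23/2x - 7y³ + 153/4y² + 5y - 375/2 → -7y³ + 153/4y² + 157371/3520y - 210469/1760
  leading term y³: subtract (7/4y)·f_3 from -7y³ + 153/4y² + 157371/3520y - 210469/1760 → 40y² + 71131/3520y - 210469/1760
  leading term y²: subtract (-10)·f_3 from 40y² + 71131/3520y - 210469/1760 → 35931/3520y + 35931/1760
  leading term y: no divisor's leading term divides it; move 35931/3520y to the remainder.
  leading term 1: no divisor's leading term divides it; move 35931/1760 to the remainder.
  remainder 35931/3520y + 35931/1760 ≠ 0; add h_5 = 35931/3520y + 35931/1760 to the basis.

The other S-polynomials (S(f_2,f_3), S(f_1,h_4), S(f_2,h_4), S(f_3,h_4), S(f_1,h_5), S(f_2,h_5), S(f_3,h_5), S(h_4,h_5)) all reduce to 0 modulo the current basis, so we have a Gröbner basis.
Inter-reduce: drop elements whose leading term is divisible by another's, tail-reduce, and make monic.
Reduced Gröbner basis: {x - 1, y + 2}.

From the last basis element, y + 2 = 0, so y takes values in {-2}. Each choice, substituted upward through the basis, yields the corresponding point(s) of the solution set.
  y = -2: the earlier basis element becomes x - 1 = 0, giving x = 1 — point (1, -2).
Each listed point satisfies every original equation (direct substitution).

{(1, -2)}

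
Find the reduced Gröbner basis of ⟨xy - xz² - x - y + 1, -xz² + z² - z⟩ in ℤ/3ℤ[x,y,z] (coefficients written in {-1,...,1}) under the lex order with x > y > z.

G = {xy - x - y - z² + z + 1, xz² - z² + z, yz + z⁴ - z³ - z}

Buchberger's algorithm terminates because the ascending chain of leading-term ideals stabilizes.

f_1 = xy - xz² - x - y + 1, LT = xy.
f_2 = -xz² + z² - z, LT = xz².

S(f_1,f_2): lcm = xyz². S = -xz⁴ - xz² - yz + z².
  leading term xz⁴: subtract (z²)·f_2 from -xz⁴ - xz² - yz + z² → -xz² - yz - z⁴ + z³ + z²
  leading term xz²: subtract (1)·f_2 from -xz² - yz - z⁴ + z³ + z² → -yz - z⁴ + z³ + z
  leading term yz: no divisor's leading term divides it; move -yz to the remainder.
  leading term z⁴: no divisor's leading term divides it; move -z⁴ to the remainder.
  leading term z³: no divisor's leading term divides it; move z³ to the remainder.
  leading term z: no divisor's leading term divides it; move z to the remainder.
  remainder -yz - z⁴ + z³ + z ≠ 0; add g_3 = -yz - z⁴ + z³ + z to the basis.

The other S-polynomials (S(f_1,g_3), S(f_2,g_3)) all reduce to 0 modulo the current basis, so we have a Gröbner basis.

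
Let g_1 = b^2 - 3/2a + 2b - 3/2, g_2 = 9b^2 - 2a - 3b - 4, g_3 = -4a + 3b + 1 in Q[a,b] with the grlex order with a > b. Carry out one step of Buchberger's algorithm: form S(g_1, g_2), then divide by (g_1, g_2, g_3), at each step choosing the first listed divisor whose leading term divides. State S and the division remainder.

lcm(LM(g_1), LM(g_2)) = b^2.
S = (lcm/LT(g_1))·g_1 − (lcm/LT(g_2))·g_2 = -23/18a + 7/3b - 19/18.
Reduce S modulo (g_1, g_2, g_3) in that order:
  leading term a: subtract (23/72)·g_3 from -23/18a + 7/3b - 19/18 → 11/8b - 11/8
  leading term b: no divisor's leading term divides it; move 11/8b to the remainder.
  leading term 1: no divisor's leading term divides it; move -11/8 to the remainder.
The remainder 11/8b - 11/8 is nonzero, so it would be added as the next basis element.

S(g_1, g_2) = -23/18a + 7/3b - 19/18; remainder on division = 11/8b - 11/8.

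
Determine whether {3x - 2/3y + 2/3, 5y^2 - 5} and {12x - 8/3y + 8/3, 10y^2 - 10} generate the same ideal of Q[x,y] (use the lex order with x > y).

For a fixed monomial order, each ideal has a unique reduced Gröbner basis; comparing bases decides equality.
Buchberger on the first generating set:
f_1 = 3x - 2/3y + 2/3, LT = x.
f_2 = 5y^2 - 5, LT = y^2.

The S-polynomials (S(f_1,f_2)) all reduce to 0 modulo the current basis, so we have a Gröbner basis.
Inter-reduce: drop elements whose leading term is divisible by another's, tail-reduce, and make monic.
Reduced Gröbner basis: {x - 2/9y + 2/9, y^2 - 1}.

Buchberger on the second generating set:
h_1 = 12x - 8/3y + 8/3, LT = x.
h_2 = 10y^2 - 10, LT = y^2.

The S-polynomials (S(h_1,h_2)) all reduce to 0 modulo the current basis, so we have a Gröbner basis.
Inter-reduce: drop elements whose leading term is divisible by another's, tail-reduce, and make monic.
Reduced Gröbner basis: {x - 2/9y + 2/9, y^2 - 1}.

These coincide, so the ideals are equal.

Yes, the ideals are equal.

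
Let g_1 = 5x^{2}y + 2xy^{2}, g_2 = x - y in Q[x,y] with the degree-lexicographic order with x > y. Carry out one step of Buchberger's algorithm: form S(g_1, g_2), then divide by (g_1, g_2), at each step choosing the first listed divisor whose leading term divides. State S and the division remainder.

lcm(LM(g_1), LM(g_2)) = x^{2}y.
S = (lcm/LT(g_1))·g_1 − (lcm/LT(g_2))·g_2 = \tfrac{7}{5}xy^{2}.
Reduce S modulo (g_1, g_2) in that order:
  leading term xy^{2}: subtract (\tfrac{7}{5}y^{2})·g_2 from \tfrac{7}{5}xy^{2} → \tfrac{7}{5}y^{3}
  leading term y^{3}: no divisor's leading term divides it; move \tfrac{7}{5}y^{3} to the remainder.
The remainder \tfrac{7}{5}y^{3} is nonzero, so it would be added as the next basis element.

S(g_1, g_2) = \tfrac{7}{5}xy^{2}; remainder on division = \tfrac{7}{5}y^{3}.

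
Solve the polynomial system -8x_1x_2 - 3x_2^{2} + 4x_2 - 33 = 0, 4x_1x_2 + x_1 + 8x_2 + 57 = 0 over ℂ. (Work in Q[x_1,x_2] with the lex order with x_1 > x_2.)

{(3, -3), (-1437/64 - 11*sqrt(12241)/64, 113/24 - sqrt(12241)/24), (-1437/64 + 11*sqrt(12241)/64, sqrt(12241)/24 + 113/24)}

Compute a lex Gröbner basis by Buchberger's algorithm.
f_1 = -8x_1x_2 - 3x_2^{2} + 4x_2 - 33, LT = x_1x_2.
f_2 = 4x_1x_2 + x_1 + 8x_2 + 57, LT = x_1x_2.

S(f_1,f_2): lcm = x_1x_2. S = -\tfrac{1}{4}x_1 + \tfrac{3}{8}x_2^{2} - \tfrac{5}{2}x_2 - \tfrac{81}{8}.
  leading term x_1: no divisor's leading term divides it; move -\tfrac{1}{4}x_1 to the remainder.
  leading term x_2^{2}: no divisor's leading term divides it; move \tfrac{3}{8}x_2^{2} to the remainder.
  leading term x_2: no divisor's leading term divides it; move -\tfrac{5}{2}x_2 to the remainder.
  leading term 1: no divisor's leading term divides it; move -\tfrac{81}{8} to the remainder.
  remainder -\tfrac{1}{4}x_1 + \tfrac{3}{8}x_2^{2} - \tfrac{5}{2}x_2 - \tfrac{81}{8} ≠ 0; add h_3 = -\tfrac{1}{4}x_1 + \tfrac{3}{8}x_2^{2} - \tfrac{5}{2}x_2 - \tfrac{81}{8} to the basis.

S(f_1,h_3): lcm = x_1x_2. S = \tfrac{3}{2}x_2^{3} - \tfrac{77}{8}x_2^{2} - 41x_2 + \tfrac{33}{8}.
  leading term x_2^{3}: no divisor's leading term divides it; move \tfrac{3}{2}x_2^{3} to the remainder.
  leading term x_2^{2}: no divisor's leading term divides it; move -\tfrac{77}{8}x_2^{2} to the remainder.
  leading term x_2: no divisor's leading term divides it; move -41x_2 to the remainder.
  leading term 1: no divisor's leading term divides it; move \tfrac{33}{8} to the remainder.
  remainder \tfrac{3}{2}x_2^{3} - \tfrac{77}{8}x_2^{2} - 41x_2 + \tfrac{33}{8} ≠ 0; add h_4 = \tfrac{3}{2}x_2^{3} - \tfrac{77}{8}x_2^{2} - 41x_2 + \tfrac{33}{8} to the basis.

The other S-polynomials (S(f_2,h_3), S(f_1,h_4), S(f_2,h_4), S(h_3,h_4)) all reduce to 0 modulo the current basis, so we have a Gröbner basis.
Inter-reduce: drop elements whose leading term is divisible by another's, tail-reduce, and make monic.
Reduced Gröbner basis: {x_1 - \tfrac{3}{2}x_2^{2} + 10x_2 + \tfrac{81}{2}, x_2^{3} - \tfrac{77}{12}x_2^{2} - \tfrac{82}{3}x_2 + \tfrac{11}{4}}.

Since the basis is lex-ordered, x_2^{3} - \tfrac{77}{12}x_2^{2} - \tfrac{82}{3}x_2 + \tfrac{11}{4} is univariate in x_2. Its roots are {-3, 113/24 - sqrt(12241)/24, sqrt(12241)/24 + 113/24}. Back-substituting each root into the other basis elements fixes the other coordinates.
  x_2 = -3: the earlier basis element becomes x_1 - 3 = 0, giving x_1 = 3 — point (3, -3).
  x_2 = 113/24 - sqrt(12241)/24: the earlier basis element becomes x_1 + 11*sqrt(12241)/64 + 1437/64 = 0, giving x_1 = -1437/64 - 11*sqrt(12241)/64 — point (-1437/64 - 11*sqrt(12241)/64, 113/24 - sqrt(12241)/24).
  x_2 = sqrt(12241)/24 + 113/24: the earlier basis element becomes x_1 - 11*sqrt(12241)/64 + 1437/64 = 0, giving x_1 = -1437/64 + 11*sqrt(12241)/64 — point (-1437/64 + 11*sqrt(12241)/64, sqrt(12241)/24 + 113/24).
Each listed point satisfies every original equation (direct substitution).
A lex Gröbner basis triangularizes the system, enabling back-substitution.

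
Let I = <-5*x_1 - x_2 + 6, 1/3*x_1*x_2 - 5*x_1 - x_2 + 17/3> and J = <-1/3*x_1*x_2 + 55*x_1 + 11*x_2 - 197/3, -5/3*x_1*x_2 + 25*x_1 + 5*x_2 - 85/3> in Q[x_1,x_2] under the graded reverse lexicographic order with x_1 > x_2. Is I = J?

Since reduced Gröbner bases are canonical representatives of ideals under a given ordering, it suffices to compute and compare them.
Buchberger on the first generating set:
f_1 = -5*x_1 - x_2 + 6, LT = x_1.
f_2 = 1/3*x_1*x_2 - 5*x_1 - x_2 + 17/3, LT = x_1*x_2.

S(f_1,f_2): lcm = x_1*x_2. S = 1/5*x_2**2 + 15*x_1 + 9/5*x_2 - 17.
  leading term x_2**2: no divisor's leading term divides it; move 1/5*x_2**2 to the remainder.
  leading term x_1: subtract (-3)·f_1 from 15*x_1 + 9/5*x_2 - 17 → -6/5*x_2 + 1
  leading term x_2: no divisor's leading term divides it; move -6/5*x_2 to the remainder.
  leading term 1: no divisor's leading term divides it; move 1 to the remainder.
  remainder 1/5*x_2**2 - 6/5*x_2 + 1 ≠ 0; add g_3 = 1/5*x_2**2 - 6/5*x_2 + 1 to the basis.

The other S-polynomials (S(f_1,g_3), S(f_2,g_3)) all reduce to 0 modulo the current basis, so we have a Gröbner basis.
Inter-reduce: drop elements whose leading term is divisible by another's, tail-reduce, and make monic.
Reduced Gröbner basis: {x_2**2 - 6*x_2 + 5, x_1 + 1/5*x_2 - 6/5}.

Buchberger on the second generating set:
h_1 = -1/3*x_1*x_2 + 55*x_1 + 11*x_2 - 197/3, LT = x_1*x_2.
h_2 = -5/3*x_1*x_2 + 25*x_1 + 5*x_2 - 85/3, LT = x_1*x_2.

S(h_1,h_2): lcm = x_1*x_2. S = -150*x_1 - 30*x_2 + 180.
  leading term x_1: no divisor's leading term divides it; move -150*x_1 to the remainder.
  leading term x_2: no divisor's leading term divides it; move -30*x_2 to the remainder.
  leading term 1: no divisor's leading term divides it; move 180 to the remainder.
  remainder -150*x_1 - 30*x_2 + 180 ≠ 0; add k_3 = -150*x_1 - 30*x_2 + 180 to the basis.

S(h_1,k_3): lcm = x_1*x_2. S = -1/5*x_2**2 - 165*x_1 - 159/5*x_2 + 197.
  leading term x_2**2: no divisor's leading term divides it; move -1/5*x_2**2 to the remainder.
  leading term x_1: subtract (11/10)·k_3 from -165*x_1 - 159/5*x_2 + 197 → 6/5*x_2 - 1
  leading term x_2: no divisor's leading term divides it; move 6/5*x_2 to the remainder.
  leading term 1: no divisor's leading term divides it; move -1 to the remainder.
  remainder -1/5*x_2**2 + 6/5*x_2 - 1 ≠ 0; add k_4 = -1/5*x_2**2 + 6/5*x_2 - 1 to the basis.

The other S-polynomials (S(h_2,k_3), S(h_1,k_4), S(h_2,k_4), S(k_3,k_4)) all reduce to 0 modulo the current basis, so we have a Gröbner basis.
Inter-reduce: drop elements whose leading term is divisible by another's, tail-reduce, and make monic.
Reduced Gröbner basis: {x_2**2 - 6*x_2 + 5, x_1 + 1/5*x_2 - 6/5}.

These coincide, so the ideals are equal.

Yes, the ideals are equal.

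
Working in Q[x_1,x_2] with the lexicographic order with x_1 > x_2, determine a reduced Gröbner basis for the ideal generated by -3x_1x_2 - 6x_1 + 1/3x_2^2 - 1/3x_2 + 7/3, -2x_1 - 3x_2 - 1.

f_1 = -3x_1x_2 - 6x_1 + 1/3x_2^2 - 1/3x_2 + 7/3, LT = x_1x_2.
f_2 = -2x_1 - 3x_2 - 1, LT = x_1.

S(f_1,f_2): lcm = x_1x_2. S = 2x_1 - 29/18x_2^2 - 7/18x_2 - 7/9.
  leading term x_1: subtract (-1)·f_2 from 2x_1 - 29/18x_2^2 - 7/18x_2 - 7/9 → -29/18x_2^2 - 61/18x_2 - 16/9
  leading term x_2^2: no divisor's leading term divides it; move -29/18x_2^2 to the remainder.
  leading term x_2: no divisor's leading term divides it; move -61/18x_2 to the remainder.
  leading term 1: no divisor's leading term divides it; move -16/9 to the remainder.
  remainder -29/18x_2^2 - 61/18x_2 - 16/9 ≠ 0; add g_3 = -29/18x_2^2 - 61/18x_2 - 16/9 to the basis.

The other S-polynomials (S(f_1,g_3), S(f_2,g_3)) all reduce to 0 modulo the current basis, so we have a Gröbner basis.
Inter-reduce: drop elements whose leading term is divisible by another's, tail-reduce, and make monic.

G = {x_1 + 3/2x_2 + 1/2, x_2^2 + 61/29x_2 + 32/29}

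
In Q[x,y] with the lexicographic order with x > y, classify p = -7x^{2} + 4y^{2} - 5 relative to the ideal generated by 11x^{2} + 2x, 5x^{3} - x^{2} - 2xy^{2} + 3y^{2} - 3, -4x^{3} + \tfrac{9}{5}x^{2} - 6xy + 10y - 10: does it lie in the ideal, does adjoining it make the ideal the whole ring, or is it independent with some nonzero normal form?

Adjoining -7x^{2} + 4y^{2} - 5 makes the ideal the whole ring: the system is inconsistent.

First compute the reduced Gröbner basis of I by Buchberger's algorithm.
f_1 = 11x^{2} + 2x, LT = x^{2}.
f_2 = 5x^{3} - x^{2} - 2xy^{2} + 3y^{2} - 3, LT = x^{3}.
f_3 = -4x^{3} + \tfrac{9}{5}x^{2} - 6xy + 10y - 10, LT = x^{3}.

S(f_1,f_2): lcm = x^{3}. S = \tfrac{21}{55}x^{2} + \tfrac{2}{5}xy^{2} - \tfrac{3}{5}y^{2} + \tfrac{3}{5}.
  reduce S modulo (f_1, f_2, f_3):
  remainder \tfrac{2}{5}xy^{2} - \tfrac{42}{605}x - \tfrac{3}{5}y^{2} + \tfrac{3}{5} ≠ 0; add h_4 = \tfrac{2}{5}xy^{2} - \tfrac{42}{605}x - \tfrac{3}{5}y^{2} + \tfrac{3}{5} to the basis.

S(f_1,f_3): lcm = x^{3}. S = \tfrac{139}{220}x^{2} - \tfrac{3}{2}xy + \tfrac{5}{2}y - \tfrac{5}{2}.
  reduce S modulo (f_1, f_2, f_3, h_4):
  remainder -\tfrac{3}{2}xy - \tfrac{139}{1210}x + \tfrac{5}{2}y - \tfrac{5}{2} ≠ 0; add h_5 = -\tfrac{3}{2}xy - \tfrac{139}{1210}x + \tfrac{5}{2}y - \tfrac{5}{2} to the basis.

S(f_1,h_4): lcm = x^{2}y^{2}. S = \tfrac{21}{121}x^{2} + \tfrac{37}{22}xy^{2} - \tfrac{3}{2}x.
  reduce S modulo (f_1, f_2, f_3, h_4, h_5):
  remainder -\tfrac{150}{121}x + \tfrac{111}{44}y^{2} - \tfrac{111}{44} ≠ 0; add h_6 = -\tfrac{150}{121}x + \tfrac{111}{44}y^{2} - \tfrac{111}{44} to the basis.

S(f_3,h_4): lcm = x^{3}y^{2}. S = \tfrac{21}{121}x^{3} + \tfrac{21}{20}x^{2}y^{2} - \tfrac{3}{2}x^{2} + \tfrac{3}{2}xy^{3} - \tfrac{5}{2}y^{3} + \tfrac{5}{2}y^{2}.
  reduce S modulo (f_1, f_2, f_3, h_4, h_5, h_6):
  remainder -\tfrac{1}{4}y^{3} + \tfrac{6467}{2420}y^{2} - \tfrac{879}{484}y - \tfrac{1467}{2420} ≠ 0; add h_7 = -\tfrac{1}{4}y^{3} + \tfrac{6467}{2420}y^{2} - \tfrac{879}{484}y - \tfrac{1467}{2420} to the basis.

S(f_1,h_5): lcm = x^{2}y. S = -\tfrac{139}{1815}x^{2} + \tfrac{61}{33}xy - \tfrac{5}{3}x.
  reduce S modulo (f_1, f_2, f_3, h_4, h_5, h_6, h_7):
  remainder -\tfrac{36149}{9900}y^{2} + \tfrac{305}{99}y + \tfrac{1883}{3300} ≠ 0; add h_8 = -\tfrac{36149}{9900}y^{2} + \tfrac{305}{99}y + \tfrac{1883}{3300} to the basis.

S(f_3,h_5): lcm = x^{3}y. S = -\tfrac{139}{1815}x^{3} + \tfrac{73}{60}x^{2}y - \tfrac{5}{3}x^{2} + \tfrac{3}{2}xy^{2} - \tfrac{5}{2}y^{2} + \tfrac{5}{2}y.
  reduce S modulo (f_1, f_2, f_3, h_4, h_5, h_6, h_7, h_8):
  remainder \tfrac{700642449}{240571595}y - \tfrac{700642449}{240571595} ≠ 0; add h_9 = \tfrac{700642449}{240571595}y - \tfrac{700642449}{240571595} to the basis.

The other S-polynomials (S(f_2,f_3), S(f_2,h_4), S(f_2,h_5), S(h_4,h_5), S(f_1,h_6), S(f_2,h_6), S(f_3,h_6), S(h_4,h_6), S(h_5,h_6), S(f_1,h_7), S(f_2,h_7), S(f_3,h_7), S(h_4,h_7), S(h_5,h_7), S(h_6,h_7), S(f_1,h_8), S(f_2,h_8), S(f_3,h_8), S(h_4,h_8), S(h_5,h_8), S(h_6,h_8), S(h_7,h_8), S(f_1,h_9), S(f_2,h_9), S(f_3,h_9), S(h_4,h_9), S(h_5,h_9), S(h_6,h_9), S(h_7,h_9), S(h_8,h_9)) all reduce to 0 modulo the current basis, so we have a Gröbner basis.
Inter-reduce: drop elements whose leading term is divisible by another's, tail-reduce, and make monic.
Reduced Gröbner basis: {x, y - 1}.
Label its elements g_1 = x, g_2 = y - 1.

Reduce p = -7x^{2} + 4y^{2} - 5 modulo G:
  leading term x^{2}: subtract (-7x)·g_1 from -7x^{2} + 4y^{2} - 5 → 4y^{2} - 5
  leading term y^{2}: subtract (4y)·g_2 from 4y^{2} - 5 → 4y - 5
  leading term y: subtract (4)·g_2 from 4y - 5 → -1
  leading term 1: no divisor's leading term divides it; move -1 to the remainder.
  normal form = -1.
The normal form is nonzero, so p ∉ I. Since p minus its normal form lies in I, I + (p) = I + (r) where r = -1; decide whether this ideal is the whole ring.
Here r = -1 is a nonzero constant, hence a unit: 1 ∈ I + (p), the Gröbner basis of I + (p) is {1}, and the enlarged system has no common solution — adjoining p is inconsistent.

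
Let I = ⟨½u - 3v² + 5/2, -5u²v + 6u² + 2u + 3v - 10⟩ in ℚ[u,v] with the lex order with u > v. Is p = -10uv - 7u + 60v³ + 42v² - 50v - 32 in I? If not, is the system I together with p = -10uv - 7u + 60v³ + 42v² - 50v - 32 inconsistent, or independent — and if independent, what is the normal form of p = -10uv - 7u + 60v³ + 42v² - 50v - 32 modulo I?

Adjoining -10uv - 7u + 60v³ + 42v² - 50v - 32 makes the ideal the whole ring: the system is inconsistent.

First compute the reduced Gröbner basis of I by Buchberger's algorithm.
f_1 = ½u - 3v² + 5/2, LT = u.
f_2 = -5u²v + 6u² + 2u + 3v - 10, LT = u²v.

S(f_1,f_2): lcm = u²v. S = 6/5u² - 6uv³ + 5uv + ⅖u + ⅗v - 2.
  reduce S modulo (f_1, f_2):
  remainder -36v⁵ + 216/5v⁴ + 60v³ - 348/5v² - 122/5v + 26 ≠ 0; add h_3 = -36v⁵ + 216/5v⁴ + 60v³ - 348/5v² - 122/5v + 26 to the basis.

The other S-polynomials (S(f_1,h_3), S(f_2,h_3)) all reduce to 0 modulo the current basis, so we have a Gröbner basis.
Inter-reduce: drop elements whose leading term is divisible by another's, tail-reduce, and make monic.
Reduced Gröbner basis: {u - 6v² + 5, v⁵ - 6/5v⁴ - 5/3v³ + 29/15v² + 61/90v - 13/18}.
Label its elements g_1 = u - 6v² + 5, g_2 = v⁵ - 6/5v⁴ - 5/3v³ + 29/15v² + 61/90v - 13/18.

Reduce p = -10uv - 7u + 60v³ + 42v² - 50v - 32 modulo G:
  leading term uv: subtract (-10v)·g_1 from -10uv - 7u + 60v³ + 42v² - 50v - 32 → -7u + 42v² - 32
  leading term u: subtract (-7)·g_1 from -7u + 42v² - 32 → 3
  leading term 1: no divisor's leading term divides it; move 3 to the remainder.
  normal form = 3.
The normal form is nonzero, so p ∉ I. Since p minus its normal form lies in I, I + (p) = I + (r) where r = 3; decide whether this ideal is the whole ring.
Here r = 3 is a nonzero constant, hence a unit: 1 ∈ I + (p), the Gröbner basis of I + (p) is {1}, and the enlarged system has no common solution — adjoining p is inconsistent.

The remainder on division by a Gröbner basis is unique — it is the normal form.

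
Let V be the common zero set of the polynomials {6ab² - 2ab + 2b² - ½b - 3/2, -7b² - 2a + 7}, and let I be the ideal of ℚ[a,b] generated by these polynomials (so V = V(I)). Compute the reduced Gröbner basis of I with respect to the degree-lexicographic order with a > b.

f_1 = 6ab² - 2ab + 2b² - ½b - 3/2, LT = ab².
f_2 = -7b² - 2a + 7, LT = b².

S(f_1,f_2): lcm = ab². S = -2/7a² - ⅓ab + ⅓b² + a - 1/12b - ¼.
  leading term a²: no divisor's leading term divides it; move -2/7a² to the remainder.
  leading term ab: no divisor's leading term divides it; move -⅓ab to the remainder.
  leading term b²: subtract (-1/21)·f_2 from ⅓b² + a - 1/12b - ¼ → 19/21a - 1/12b + 1/12
  leading term a: no divisor's leading term divides it; move 19/21a to the remainder.
  leading term b: no divisor's leading term divides it; move -1/12b to the remainder.
  leading term 1: no divisor's leading term divides it; move 1/12 to the remainder.
  remainder -2/7a² - ⅓ab + 19/21a - 1/12b + 1/12 ≠ 0; add g_3 = -2/7a² - ⅓ab + 19/21a - 1/12b + 1/12 to the basis.

The other S-polynomials (S(f_1,g_3), S(f_2,g_3)) all reduce to 0 modulo the current basis, so we have a Gröbner basis.
Inter-reduce: drop elements whose leading term is divisible by another's, tail-reduce, and make monic.

G = {a² + 7/6ab - 19/6a + 7/24b - 7/24, b² + 2/7a - 1}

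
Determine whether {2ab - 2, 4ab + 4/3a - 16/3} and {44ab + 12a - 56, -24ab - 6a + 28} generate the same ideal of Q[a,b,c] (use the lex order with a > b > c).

No, the ideals differ.

Equality of ideals is decidable: compute both reduced Gröbner bases (unique for the ordering) and check whether they agree.
Buchberger on the first generating set:
f_1 = 2ab - 2, LT = ab.
f_2 = 4ab + 4/3a - 16/3, LT = ab.

S(f_1,f_2): lcm = ab. S = -1/3a + 1/3.
  leading term a: no divisor's leading term divides it; move -1/3a to the remainder.
  leading term 1: no divisor's leading term divides it; move 1/3 to the remainder.
  remainder -1/3a + 1/3 ≠ 0; add g_3 = -1/3a + 1/3 to the basis.

S(f_1,g_3): lcm = ab. S = b - 1.
  leading term b: no divisor's leading term divides it; move b to the remainder.
  leading term 1: no divisor's leading term divides it; move -1 to the remainder.
  remainder b - 1 ≠ 0; add g_4 = b - 1 to the basis.

The other S-polynomials (S(f_2,g_3), S(f_1,g_4), S(f_2,g_4), S(g_3,g_4)) all reduce to 0 modulo the current basis, so we have a Gröbner basis.
Inter-reduce: drop elements whose leading term is divisible by another's, tail-reduce, and make monic.
Reduced Gröbner basis: {a - 1, b - 1}.

Buchberger on the second generating set:
h_1 = 44ab + 12a - 56, LT = ab.
h_2 = -24ab - 6a + 28, LT = ab.

S(h_1,h_2): lcm = ab. S = 1/44a - 7/66.
  leading term a: no divisor's leading term divides it; move 1/44a to the remainder.
  leading term 1: no divisor's leading term divides it; move -7/66 to the remainder.
  remainder 1/44a - 7/66 ≠ 0; add k_3 = 1/44a - 7/66 to the basis.

S(h_1,k_3): lcm = ab. S = 3/11a + 14/3b - 14/11.
  leading term a: subtract (12)·k_3 from 3/11a + 14/3b - 14/11 → 14/3b
  leading term b: no divisor's leading term divides it; move 14/3b to the remainder.
  remainder 14/3b ≠ 0; add k_4 = 14/3b to the basis.

The other S-polynomials (S(h_2,k_3), S(h_1,k_4), S(h_2,k_4), S(k_3,k_4)) all reduce to 0 modulo the current basis, so we have a Gröbner basis.
Inter-reduce: drop elements whose leading term is divisible by another's, tail-reduce, and make monic.
Reduced Gröbner basis: {a - 14/3, b}.

These differ, so the ideals are not equal.
The choice of monomial ordering does not affect the verdict — as long as both bases are computed under the same ordering, their equality decides ideal equality.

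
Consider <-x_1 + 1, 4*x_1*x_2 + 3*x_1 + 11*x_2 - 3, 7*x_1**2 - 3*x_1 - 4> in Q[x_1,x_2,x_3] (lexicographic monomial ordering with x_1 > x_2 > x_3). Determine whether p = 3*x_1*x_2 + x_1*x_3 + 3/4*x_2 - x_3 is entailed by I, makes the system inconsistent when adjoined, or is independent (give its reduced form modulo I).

First compute the reduced Gröbner basis of I by Buchberger's algorithm.
f_1 = -x_1 + 1, LT = x_1.
f_2 = 4*x_1*x_2 + 3*x_1 + 11*x_2 - 3, LT = x_1*x_2.
f_3 = 7*x_1**2 - 3*x_1 - 4, LT = x_1**2.

S(f_1,f_2): lcm = x_1*x_2. S = -3/4*x_1 - 15/4*x_2 + 3/4.
  leading term x_1: subtract (3/4)·f_1 from -3/4*x_1 - 15/4*x_2 + 3/4 → -15/4*x_2
  leading term x_2: no divisor's leading term divides it; move -15/4*x_2 to the remainder.
  remainder -15/4*x_2 ≠ 0; add h_4 = -15/4*x_2 to the basis.

The other S-polynomials (S(f_1,f_3), S(f_2,f_3), S(f_1,h_4), S(f_2,h_4), S(f_3,h_4)) all reduce to 0 modulo the current basis, so we have a Gröbner basis.
Inter-reduce: drop elements whose leading term is divisible by another's, tail-reduce, and make monic.
Reduced Gröbner basis: {x_1 - 1, x_2}.
Label its elements g_1 = x_1 - 1, g_2 = x_2.

Reduce p = 3*x_1*x_2 + x_1*x_3 + 3/4*x_2 - x_3 modulo G:
  leading term x_1*x_2: subtract (3*x_2)·g_1 from 3*x_1*x_2 + x_1*x_3 + 3/4*x_2 - x_3 → x_1*x_3 + 15/4*x_2 - x_3
  leading term x_1*x_3: subtract (x_3)·g_1 from x_1*x_3 + 15/4*x_2 - x_3 → 15/4*x_2
  leading term x_2: subtract (15/4)·g_2 from 15/4*x_2 → 0
  normal form = 0.
Since the normal form is 0, p ∈ I.

3*x_1*x_2 + x_1*x_3 + 3/4*x_2 - x_3 lies in I (it reduces to 0).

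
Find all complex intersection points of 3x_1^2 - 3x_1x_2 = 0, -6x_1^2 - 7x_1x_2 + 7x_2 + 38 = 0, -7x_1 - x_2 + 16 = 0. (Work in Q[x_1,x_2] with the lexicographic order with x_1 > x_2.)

{(2, 2)}

Compute a lex Gröbner basis by Buchberger's algorithm.
f_1 = 3x_1^2 - 3x_1x_2, LT = x_1^2.
f_2 = -6x_1^2 - 7x_1x_2 + 7x_2 + 38, LT = x_1^2.
f_3 = -7x_1 - x_2 + 16, LT = x_1.

S(f_1,f_2): lcm = x_1^2. S = -13/6x_1x_2 + 7/6x_2 + 19/3.
  leading term x_1x_2: subtract (13/42x_2)·f_3 from -13/6x_1x_2 + 7/6x_2 + 19/3 → 13/42x_2^2 - 53/14x_2 + 19/3
  leading term x_2^2: no divisor's leading term divides it; move 13/42x_2^2 to the remainder.
  leading term x_2: no divisor's leading term divides it; move -53/14x_2 to the remainder.
  leading term 1: no divisor's leading term divides it; move 19/3 to the remainder.
  remainder 13/42x_2^2 - 53/14x_2 + 19/3 ≠ 0; add h_4 = 13/42x_2^2 - 53/14x_2 + 19/3 to the basis.

S(f_1,f_3): lcm = x_1^2. S = -8/7x_1x_2 + 16/7x_1.
  leading term x_1x_2: subtract (8/49x_2)·f_3 from -8/7x_1x_2 + 16/7x_1 → 16/7x_1 + 8/49x_2^2 - 128/49x_2
  leading term x_1: subtract (-16/49)·f_3 from 16/7x_1 + 8/49x_2^2 - 128/49x_2 → 8/49x_2^2 - 144/49x_2 + 256/49
  leading term x_2^2: subtract (48/91)·h_4 from 8/49x_2^2 - 144/49x_2 + 256/49 → -600/637x_2 + 1200/637
  leading term x_2: no divisor's leading term divides it; move -600/637x_2 to the remainder.
  leading term 1: no divisor's leading term divides it; move 1200/637 to the remainder.
  remainder -600/637x_2 + 1200/637 ≠ 0; add h_5 = -600/637x_2 + 1200/637 to the basis.

S(f_2,f_3): lcm = x_1^2. S = 43/42x_1x_2 + 16/7x_1 - 7/6x_2 - 19/3.
  leading term x_1x_2: subtract (-43/294x_2)·f_3 from 43/42x_1x_2 + 16/7x_1 - 7/6x_2 - 19/3 → 16/7x_1 - 43/294x_2^2 + 115/98x_2 - 19/3
  leading term x_1: subtract (-16/49)·f_3 from 16/7x_1 - 43/294x_2^2 + 115/98x_2 - 19/3 → -43/294x_2^2 + 83/98x_2 - 163/147
  leading term x_2^2: subtract (-43/91)·h_4 from -43/294x_2^2 + 83/98x_2 - 163/147 → -600/637x_2 + 1200/637
  leading term x_2: subtract (1)·h_5 from -600/637x_2 + 1200/637 → 0
  remainder 0.

S(f_1,h_4): leading monomials are coprime, so the S-polynomial reduces to 0 (Buchberger's first criterion).
S(f_2,h_4): leading monomials are coprime, so the S-polynomial reduces to 0 (Buchberger's first criterion).
S(f_3,h_4): leading monomials are coprime, so the S-polynomial reduces to 0 (Buchberger's first criterion).
S(f_1,h_5): leading monomials are coprime, so the S-polynomial reduces to 0 (Buchberger's first criterion).
S(f_2,h_5): leading monomials are coprime, so the S-polynomial reduces to 0 (Buchberger's first criterion).
S(f_3,h_5): leading monomials are coprime, so the S-polynomial reduces to 0 (Buchberger's first criterion).
S(h_4,h_5): lcm = x_2^2. S = -133/13x_2 + 266/13.
  leading term x_2: subtract (6517/600)·h_5 from -133/13x_2 + 266/13 → 0
  remainder 0.

Every S-polynomial of the final basis reduces to 0, so we have a Gröbner basis.
Inter-reduce: drop elements whose leading term is divisible by another's, tail-reduce, and make monic.
Reduced Gröbner basis: {x_1 - 2, x_2 - 2}.

From the last basis element, x_2 - 2 = 0, so x_2 takes values in {2}. Each choice, substituted upward through the basis, yields the corresponding point(s) of the solution set.
  x_2 = 2: the earlier basis element becomes x_1 - 2 = 0, giving x_1 = 2 — point (2, 2).
Substituting each solution back into the original system confirms all equations vanish.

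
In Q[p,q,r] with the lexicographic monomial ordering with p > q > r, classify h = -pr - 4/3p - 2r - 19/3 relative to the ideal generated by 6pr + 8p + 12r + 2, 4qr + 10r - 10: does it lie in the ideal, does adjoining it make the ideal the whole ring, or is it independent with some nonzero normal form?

First compute the reduced Gröbner basis of I by Buchberger's algorithm.
f_1 = 6pr + 8p + 12r + 2, LT = pr.
f_2 = 4qr + 10r - 10, LT = qr.

S(f_1,f_2): lcm = pqr. S = 4/3pq - 5/2pr + 5/2p + 2qr + 1/3q.
  leading term pq: no divisor's leading term divides it; move 4/3pq to the remainder.
  leading term pr: subtract (-5/12)·f_1 from -5/2pr + 5/2p + 2qr + 1/3q → 35/6p + 2qr + 1/3q + 5r + 5/6
  leading term p: no divisor's leading term divides it; move 35/6p to the remainder.
  leading term qr: subtract (1/2)·f_2 from 2qr + 1/3q + 5r + 5/6 → 1/3q + 35/6
  leading term q: no divisor's leading term divides it; move 1/3q to the remainder.
  leading term 1: no divisor's leading term divides it; move 35/6 to the remainder.
  remainder 4/3pq + 35/6p + 1/3q + 35/6 ≠ 0; add k_3 = 4/3pq + 35/6p + 1/3q + 35/6 to the basis.

S(f_1,k_3): lcm = pqr. S = 4/3pq - 35/8pr + 7/4qr + 1/3q - 35/8r.
  leading term pq: subtract (1)·k_3 from 4/3pq - 35/8pr + 7/4qr + 1/3q - 35/8r → -35/8pr - 35/6p + 7/4qr - 35/8r - 35/6
  leading term pr: subtract (-35/48)·f_1 from -35/8pr - 35/6p + 7/4qr - 35/8r - 35/6 → 7/4qr + 35/8r - 35/8
  leading term qr: subtract (7/16)·f_2 from 7/4qr + 35/8r - 35/8 → 0
  remainder 0.

S(f_2,k_3): lcm = pqr. S = -15/8pr - 5/2p - 1/4qr - 35/8r.
  leading term pr: subtract (-5/16)·f_1 from -15/8pr - 5/2p - 1/4qr - 35/8r → -1/4qr - 5/8r + 5/8
  leading term qr: subtract (-1/16)·f_2 from -1/4qr - 5/8r + 5/8 → 0
  remainder 0.

Every S-polynomial of the final basis reduces to 0, so we have a Gröbner basis.
Inter-reduce: drop elements whose leading term is divisible by another's, tail-reduce, and make monic.
Reduced Gröbner basis: {pq + 35/8p + 1/4q + 35/8, pr + 4/3p + 2r + 1/3, qr + 5/2r - 5/2}.
Label its elements g_1 = pq + 35/8p + 1/4q + 35/8, g_2 = pr + 4/3p + 2r + 1/3, g_3 = qr + 5/2r - 5/2.

Reduce h = -pr - 4/3p - 2r - 19/3 modulo G:
  leading term pr: subtract (-1)·g_2 from -pr - 4/3p - 2r - 19/3 → -6
  leading term 1: no divisor's leading term divides it; move -6 to the remainder.
  normal form = -6.
The normal form is nonzero, so h ∉ I. Since h minus its normal form lies in I, I + (h) = I + (n) where n = -6; decide whether this ideal is the whole ring.
Here n = -6 is a nonzero constant, hence a unit: 1 ∈ I + (h), the Gröbner basis of I + (h) is {1}, and the enlarged system has no common solution — adjoining h is inconsistent.

Adjoining -pr - 4/3p - 2r - 19/3 makes the ideal the whole ring: the system is inconsistent.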